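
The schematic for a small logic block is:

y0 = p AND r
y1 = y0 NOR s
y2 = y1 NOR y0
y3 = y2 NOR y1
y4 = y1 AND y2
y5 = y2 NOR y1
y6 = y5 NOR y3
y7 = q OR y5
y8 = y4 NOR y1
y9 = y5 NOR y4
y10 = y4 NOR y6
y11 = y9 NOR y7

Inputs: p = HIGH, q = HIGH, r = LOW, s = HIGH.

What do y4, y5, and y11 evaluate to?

y4 = LOW, y5 = LOW, y11 = LOW

y0 = p AND r = HIGH AND LOW = LOW
y1 = y0 NOR s = LOW NOR HIGH = LOW
y2 = y1 NOR y0 = LOW NOR LOW = HIGH
y4 = y1 AND y2 = LOW AND HIGH = LOW
y5 = y2 NOR y1 = HIGH NOR LOW = LOW
y7 = q OR y5 = HIGH OR LOW = HIGH
y9 = y5 NOR y4 = LOW NOR LOW = HIGH
y11 = y9 NOR y7 = HIGH NOR HIGH = LOW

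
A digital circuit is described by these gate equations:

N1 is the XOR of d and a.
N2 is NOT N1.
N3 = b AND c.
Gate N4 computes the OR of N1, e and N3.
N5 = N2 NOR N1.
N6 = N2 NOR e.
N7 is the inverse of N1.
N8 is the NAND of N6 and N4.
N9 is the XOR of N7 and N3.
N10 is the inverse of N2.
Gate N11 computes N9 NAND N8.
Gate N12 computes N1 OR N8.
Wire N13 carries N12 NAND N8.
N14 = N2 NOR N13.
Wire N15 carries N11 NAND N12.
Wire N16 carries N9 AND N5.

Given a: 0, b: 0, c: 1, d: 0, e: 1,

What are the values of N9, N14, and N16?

N1 = d XOR a = 0 XOR 0 = 0
N2 = NOT N1 = NOT 0 = 1
N3 = b AND c = 0 AND 1 = 0
N4 = N1 OR e OR N3 = 0 OR 1 OR 0 = 1
N5 = N2 NOR N1 = 1 NOR 0 = 0
N6 = N2 NOR e = 1 NOR 1 = 0
N7 = NOT N1 = NOT 0 = 1
N8 = N6 NAND N4 = 0 NAND 1 = 1
N9 = N7 XOR N3 = 1 XOR 0 = 1
N12 = N1 OR N8 = 0 OR 1 = 1
N13 = N12 NAND N8 = 1 NAND 1 = 0
N14 = N2 NOR N13 = 1 NOR 0 = 0
N16 = N9 AND N5 = 1 AND 0 = 0

N9 = 1, N14 = 0, N16 = 0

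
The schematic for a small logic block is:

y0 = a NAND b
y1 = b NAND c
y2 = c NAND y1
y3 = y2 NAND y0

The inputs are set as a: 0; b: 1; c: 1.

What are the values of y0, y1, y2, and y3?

y0 = 1, y1 = 0, y2 = 1, y3 = 0

y0 = a NAND b = 0 NAND 1 = 1
y1 = b NAND c = 1 NAND 1 = 0
y2 = c NAND y1 = 1 NAND 0 = 1
y3 = y2 NAND y0 = 1 NAND 1 = 0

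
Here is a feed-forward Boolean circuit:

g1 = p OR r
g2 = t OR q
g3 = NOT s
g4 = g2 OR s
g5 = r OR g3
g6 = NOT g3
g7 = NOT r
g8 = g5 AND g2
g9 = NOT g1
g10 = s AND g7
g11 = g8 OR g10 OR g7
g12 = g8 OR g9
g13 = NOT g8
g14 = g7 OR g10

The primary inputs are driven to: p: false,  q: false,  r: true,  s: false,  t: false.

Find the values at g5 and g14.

g3 = NOT s = NOT false = true
g5 = r OR g3 = true OR true = true
g7 = NOT r = NOT true = false
g10 = s AND g7 = false AND false = false
g14 = g7 OR g10 = false OR false = false

g5 = true, g14 = false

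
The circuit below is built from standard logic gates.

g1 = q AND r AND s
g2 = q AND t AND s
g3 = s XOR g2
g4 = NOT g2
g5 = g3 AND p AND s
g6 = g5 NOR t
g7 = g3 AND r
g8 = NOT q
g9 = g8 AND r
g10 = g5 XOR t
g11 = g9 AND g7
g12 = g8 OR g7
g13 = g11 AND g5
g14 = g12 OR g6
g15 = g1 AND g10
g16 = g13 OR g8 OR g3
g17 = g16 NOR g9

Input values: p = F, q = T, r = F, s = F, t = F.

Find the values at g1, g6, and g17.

g1 = F  g6 = T  g17 = T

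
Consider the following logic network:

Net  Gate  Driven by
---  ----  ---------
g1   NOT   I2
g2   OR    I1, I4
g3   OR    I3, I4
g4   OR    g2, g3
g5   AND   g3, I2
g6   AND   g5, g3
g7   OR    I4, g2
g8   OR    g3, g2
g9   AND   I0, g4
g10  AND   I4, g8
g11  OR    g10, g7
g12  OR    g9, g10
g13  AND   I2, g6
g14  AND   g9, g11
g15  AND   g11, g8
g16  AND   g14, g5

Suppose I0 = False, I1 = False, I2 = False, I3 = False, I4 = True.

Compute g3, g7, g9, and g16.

g3 = True, g7 = True, g9 = False, g16 = False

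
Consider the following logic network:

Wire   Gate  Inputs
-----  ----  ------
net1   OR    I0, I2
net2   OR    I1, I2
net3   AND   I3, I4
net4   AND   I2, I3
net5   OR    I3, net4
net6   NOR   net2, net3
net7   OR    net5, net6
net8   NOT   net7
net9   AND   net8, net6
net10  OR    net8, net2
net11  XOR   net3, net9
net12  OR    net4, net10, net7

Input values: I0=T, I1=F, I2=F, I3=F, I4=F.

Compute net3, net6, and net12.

net3 = F  net6 = T  net12 = T

net2 = I1 OR I2 = F OR F = F
net3 = I3 AND I4 = F AND F = F
net4 = I2 AND I3 = F AND F = F
net5 = I3 OR net4 = F OR F = F
net6 = net2 NOR net3 = F NOR F = T
net7 = net5 OR net6 = F OR T = T
net8 = NOT net7 = NOT T = F
net10 = net8 OR net2 = F OR F = F
net12 = net4 OR net10 OR net7 = F OR F OR T = T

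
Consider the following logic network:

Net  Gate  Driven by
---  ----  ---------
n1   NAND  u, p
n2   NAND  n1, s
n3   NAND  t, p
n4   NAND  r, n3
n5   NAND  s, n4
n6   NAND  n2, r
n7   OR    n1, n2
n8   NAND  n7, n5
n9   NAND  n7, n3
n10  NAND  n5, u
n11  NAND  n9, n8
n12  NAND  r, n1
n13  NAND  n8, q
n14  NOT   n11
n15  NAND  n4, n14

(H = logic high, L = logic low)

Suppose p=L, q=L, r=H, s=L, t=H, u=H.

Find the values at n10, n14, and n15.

n1 = u NAND p = H NAND L = H
n2 = n1 NAND s = H NAND L = H
n3 = t NAND p = H NAND L = H
n4 = r NAND n3 = H NAND H = L
n5 = s NAND n4 = L NAND L = H
n7 = n1 OR n2 = H OR H = H
n8 = n7 NAND n5 = H NAND H = L
n9 = n7 NAND n3 = H NAND H = L
n10 = n5 NAND u = H NAND H = L
n11 = n9 NAND n8 = L NAND L = H
n14 = NOT n11 = NOT H = L
n15 = n4 NAND n14 = L NAND L = H

n10 = L, n14 = L, n15 = H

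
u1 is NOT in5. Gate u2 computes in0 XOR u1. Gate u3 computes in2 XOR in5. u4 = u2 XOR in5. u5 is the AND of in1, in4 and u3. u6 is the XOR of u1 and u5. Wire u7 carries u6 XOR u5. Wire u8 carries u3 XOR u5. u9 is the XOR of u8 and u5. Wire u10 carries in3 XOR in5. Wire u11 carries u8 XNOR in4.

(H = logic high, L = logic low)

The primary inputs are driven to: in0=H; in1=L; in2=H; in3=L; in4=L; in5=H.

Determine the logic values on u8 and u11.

u3 = in2 XOR in5 = H XOR H = L
u5 = in1 AND in4 AND u3 = L AND L AND L = L
u8 = u3 XOR u5 = L XOR L = L
u11 = u8 XNOR in4 = L XNOR L = H

u8 = L, u11 = H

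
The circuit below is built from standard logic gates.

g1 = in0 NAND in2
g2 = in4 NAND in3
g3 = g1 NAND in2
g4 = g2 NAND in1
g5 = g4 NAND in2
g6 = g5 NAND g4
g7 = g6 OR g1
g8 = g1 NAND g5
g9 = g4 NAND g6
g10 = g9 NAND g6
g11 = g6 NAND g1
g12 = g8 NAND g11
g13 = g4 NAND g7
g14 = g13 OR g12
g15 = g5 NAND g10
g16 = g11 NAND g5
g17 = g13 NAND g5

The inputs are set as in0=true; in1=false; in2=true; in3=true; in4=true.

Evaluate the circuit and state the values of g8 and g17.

g1 = in0 NAND in2 = true NAND true = false
g2 = in4 NAND in3 = true NAND true = false
g4 = g2 NAND in1 = false NAND false = true
g5 = g4 NAND in2 = true NAND true = false
g6 = g5 NAND g4 = false NAND true = true
g7 = g6 OR g1 = true OR false = true
g8 = g1 NAND g5 = false NAND false = true
g13 = g4 NAND g7 = true NAND true = false
g17 = g13 NAND g5 = false NAND false = true

g8 = true, g17 = true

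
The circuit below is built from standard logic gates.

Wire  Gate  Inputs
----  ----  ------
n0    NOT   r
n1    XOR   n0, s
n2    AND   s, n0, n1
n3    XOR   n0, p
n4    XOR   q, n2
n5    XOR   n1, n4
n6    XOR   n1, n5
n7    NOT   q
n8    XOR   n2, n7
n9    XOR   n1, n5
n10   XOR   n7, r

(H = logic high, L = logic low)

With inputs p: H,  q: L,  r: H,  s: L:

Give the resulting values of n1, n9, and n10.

n0 = NOT r = NOT H = L
n1 = n0 XOR s = L XOR L = L
n2 = s AND n0 AND n1 = L AND L AND L = L
n4 = q XOR n2 = L XOR L = L
n5 = n1 XOR n4 = L XOR L = L
n7 = NOT q = NOT L = H
n9 = n1 XOR n5 = L XOR L = L
n10 = n7 XOR r = H XOR H = L

n1 = L  n9 = L  n10 = L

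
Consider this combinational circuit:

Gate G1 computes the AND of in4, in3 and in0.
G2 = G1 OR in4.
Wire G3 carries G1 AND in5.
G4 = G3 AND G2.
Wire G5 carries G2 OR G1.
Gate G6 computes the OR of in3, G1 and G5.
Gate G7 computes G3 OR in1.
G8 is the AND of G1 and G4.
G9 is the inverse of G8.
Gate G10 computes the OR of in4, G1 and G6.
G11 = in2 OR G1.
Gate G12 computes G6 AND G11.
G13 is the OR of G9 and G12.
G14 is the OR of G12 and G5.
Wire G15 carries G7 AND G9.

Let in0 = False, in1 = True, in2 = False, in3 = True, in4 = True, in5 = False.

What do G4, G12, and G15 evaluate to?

G1 = in4 AND in3 AND in0 = True AND True AND False = False
G2 = G1 OR in4 = False OR True = True
G3 = G1 AND in5 = False AND False = False
G4 = G3 AND G2 = False AND True = False
G5 = G2 OR G1 = True OR False = True
G6 = in3 OR G1 OR G5 = True OR False OR True = True
G7 = G3 OR in1 = False OR True = True
G8 = G1 AND G4 = False AND False = False
G9 = NOT G8 = NOT False = True
G11 = in2 OR G1 = False OR False = False
G12 = G6 AND G11 = True AND False = False
G15 = G7 AND G9 = True AND True = True

G4 = False  G12 = False  G15 = True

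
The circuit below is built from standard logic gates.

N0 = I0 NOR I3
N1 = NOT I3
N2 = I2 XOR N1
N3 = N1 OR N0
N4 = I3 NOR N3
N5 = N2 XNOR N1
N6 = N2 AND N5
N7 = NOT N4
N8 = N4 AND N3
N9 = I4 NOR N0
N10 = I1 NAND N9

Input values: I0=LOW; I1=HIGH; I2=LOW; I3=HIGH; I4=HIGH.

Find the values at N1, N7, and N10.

N1 = LOW, N7 = HIGH, N10 = HIGH

N0 = I0 NOR I3 = LOW NOR HIGH = LOW
N1 = NOT I3 = NOT HIGH = LOW
N3 = N1 OR N0 = LOW OR LOW = LOW
N4 = I3 NOR N3 = HIGH NOR LOW = LOW
N7 = NOT N4 = NOT LOW = HIGH
N9 = I4 NOR N0 = HIGH NOR LOW = LOW
N10 = I1 NAND N9 = HIGH NAND LOW = HIGH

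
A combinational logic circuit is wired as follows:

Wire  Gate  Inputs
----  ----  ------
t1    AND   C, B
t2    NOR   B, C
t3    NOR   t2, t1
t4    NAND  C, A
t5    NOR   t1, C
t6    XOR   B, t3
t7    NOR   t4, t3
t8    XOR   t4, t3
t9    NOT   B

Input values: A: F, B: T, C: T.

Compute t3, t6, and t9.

t3 = F  t6 = T  t9 = F

t1 = C AND B = T AND T = T
t2 = B NOR C = T NOR T = F
t3 = t2 NOR t1 = F NOR T = F
t6 = B XOR t3 = T XOR F = T
t9 = NOT B = NOT T = F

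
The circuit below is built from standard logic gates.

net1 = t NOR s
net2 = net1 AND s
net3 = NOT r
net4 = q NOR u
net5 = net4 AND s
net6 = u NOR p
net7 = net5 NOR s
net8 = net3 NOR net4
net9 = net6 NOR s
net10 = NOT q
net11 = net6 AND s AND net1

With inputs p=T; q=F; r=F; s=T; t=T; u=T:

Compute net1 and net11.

net1 = t NOR s = T NOR T = F
net6 = u NOR p = T NOR T = F
net11 = net6 AND s AND net1 = F AND T AND F = F

net1 = F  net11 = F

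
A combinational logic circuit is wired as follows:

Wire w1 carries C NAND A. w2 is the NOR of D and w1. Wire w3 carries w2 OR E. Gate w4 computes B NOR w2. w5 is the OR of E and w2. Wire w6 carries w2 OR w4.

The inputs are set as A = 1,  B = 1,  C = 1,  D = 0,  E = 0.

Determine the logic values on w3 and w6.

w1 = C NAND A = 1 NAND 1 = 0
w2 = D NOR w1 = 0 NOR 0 = 1
w3 = w2 OR E = 1 OR 0 = 1
w4 = B NOR w2 = 1 NOR 1 = 0
w6 = w2 OR w4 = 1 OR 0 = 1

w3 = 1, w6 = 1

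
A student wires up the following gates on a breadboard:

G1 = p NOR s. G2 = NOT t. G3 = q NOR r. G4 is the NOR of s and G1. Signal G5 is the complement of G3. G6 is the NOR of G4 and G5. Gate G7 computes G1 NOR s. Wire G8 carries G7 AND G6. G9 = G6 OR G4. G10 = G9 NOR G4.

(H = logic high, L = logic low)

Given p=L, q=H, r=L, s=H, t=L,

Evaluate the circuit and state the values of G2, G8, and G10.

G2 = H  G8 = L  G10 = H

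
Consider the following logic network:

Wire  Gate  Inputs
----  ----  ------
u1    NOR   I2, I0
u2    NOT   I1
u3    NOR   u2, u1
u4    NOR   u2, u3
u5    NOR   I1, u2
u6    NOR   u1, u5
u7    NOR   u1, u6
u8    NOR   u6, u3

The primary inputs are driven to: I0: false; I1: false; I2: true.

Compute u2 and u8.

u2 = true, u8 = false

u1 = I2 NOR I0 = true NOR false = false
u2 = NOT I1 = NOT false = true
u3 = u2 NOR u1 = true NOR false = false
u5 = I1 NOR u2 = false NOR true = false
u6 = u1 NOR u5 = false NOR false = true
u8 = u6 NOR u3 = true NOR false = false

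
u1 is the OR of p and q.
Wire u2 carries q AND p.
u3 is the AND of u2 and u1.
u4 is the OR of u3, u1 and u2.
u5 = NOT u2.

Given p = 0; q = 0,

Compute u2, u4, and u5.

u1 = p OR q = 0 OR 0 = 0
u2 = q AND p = 0 AND 0 = 0
u3 = u2 AND u1 = 0 AND 0 = 0
u4 = u3 OR u1 OR u2 = 0 OR 0 OR 0 = 0
u5 = NOT u2 = NOT 0 = 1

u2 = 0; u4 = 0; u5 = 1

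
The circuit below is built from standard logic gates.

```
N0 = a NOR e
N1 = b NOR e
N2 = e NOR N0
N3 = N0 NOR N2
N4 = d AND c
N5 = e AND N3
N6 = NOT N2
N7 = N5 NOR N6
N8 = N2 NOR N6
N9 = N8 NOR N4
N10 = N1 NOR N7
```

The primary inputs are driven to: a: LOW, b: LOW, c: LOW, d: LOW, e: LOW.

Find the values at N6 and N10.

N0 = a NOR e = LOW NOR LOW = HIGH
N1 = b NOR e = LOW NOR LOW = HIGH
N2 = e NOR N0 = LOW NOR HIGH = LOW
N3 = N0 NOR N2 = HIGH NOR LOW = LOW
N5 = e AND N3 = LOW AND LOW = LOW
N6 = NOT N2 = NOT LOW = HIGH
N7 = N5 NOR N6 = LOW NOR HIGH = LOW
N10 = N1 NOR N7 = HIGH NOR LOW = LOW

N6 = HIGH, N10 = LOW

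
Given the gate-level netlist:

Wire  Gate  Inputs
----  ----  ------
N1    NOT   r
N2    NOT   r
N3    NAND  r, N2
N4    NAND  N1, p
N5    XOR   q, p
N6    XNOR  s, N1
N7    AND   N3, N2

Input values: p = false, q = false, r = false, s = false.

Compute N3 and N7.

N3 = true; N7 = true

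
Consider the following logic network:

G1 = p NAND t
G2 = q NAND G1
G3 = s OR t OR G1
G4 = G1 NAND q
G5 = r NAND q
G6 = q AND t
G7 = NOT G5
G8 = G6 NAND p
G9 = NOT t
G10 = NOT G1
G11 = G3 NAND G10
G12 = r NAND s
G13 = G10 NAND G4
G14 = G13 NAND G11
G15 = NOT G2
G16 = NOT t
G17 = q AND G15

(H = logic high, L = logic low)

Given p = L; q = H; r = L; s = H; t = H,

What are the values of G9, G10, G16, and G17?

G9 = L  G10 = L  G16 = L  G17 = H

G1 = p NAND t = L NAND H = H
G2 = q NAND G1 = H NAND H = L
G9 = NOT t = NOT H = L
G10 = NOT G1 = NOT H = L
G15 = NOT G2 = NOT L = H
G16 = NOT t = NOT H = L
G17 = q AND G15 = H AND H = H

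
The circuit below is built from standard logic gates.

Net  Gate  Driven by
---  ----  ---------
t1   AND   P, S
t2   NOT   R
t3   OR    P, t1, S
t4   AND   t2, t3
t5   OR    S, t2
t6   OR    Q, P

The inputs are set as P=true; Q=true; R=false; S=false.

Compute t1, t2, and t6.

t1 = P AND S = true AND false = false
t2 = NOT R = NOT false = true
t6 = Q OR P = true OR true = true

t1 = false, t2 = true, t6 = true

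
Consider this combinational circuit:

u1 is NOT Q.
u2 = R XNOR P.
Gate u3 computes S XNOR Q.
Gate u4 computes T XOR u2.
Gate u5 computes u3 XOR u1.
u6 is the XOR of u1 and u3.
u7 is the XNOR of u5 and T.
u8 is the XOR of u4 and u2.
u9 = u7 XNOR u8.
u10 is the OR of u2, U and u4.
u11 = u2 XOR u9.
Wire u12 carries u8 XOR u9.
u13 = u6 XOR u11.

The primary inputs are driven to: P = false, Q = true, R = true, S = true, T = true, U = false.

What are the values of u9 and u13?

u1 = NOT Q = NOT true = false
u2 = R XNOR P = true XNOR false = false
u3 = S XNOR Q = true XNOR true = true
u4 = T XOR u2 = true XOR false = true
u5 = u3 XOR u1 = true XOR false = true
u6 = u1 XOR u3 = false XOR true = true
u7 = u5 XNOR T = true XNOR true = true
u8 = u4 XOR u2 = true XOR false = true
u9 = u7 XNOR u8 = true XNOR true = true
u11 = u2 XOR u9 = false XOR true = true
u13 = u6 XOR u11 = true XOR true = false

u9 = true  u13 = false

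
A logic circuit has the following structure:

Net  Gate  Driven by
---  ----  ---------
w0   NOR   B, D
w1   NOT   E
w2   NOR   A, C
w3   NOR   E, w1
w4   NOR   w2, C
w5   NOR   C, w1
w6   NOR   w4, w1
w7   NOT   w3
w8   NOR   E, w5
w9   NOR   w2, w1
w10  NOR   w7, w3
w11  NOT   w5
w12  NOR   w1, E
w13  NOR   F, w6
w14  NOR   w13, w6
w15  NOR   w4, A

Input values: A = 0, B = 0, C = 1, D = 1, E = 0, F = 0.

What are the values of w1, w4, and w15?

w1 = NOT E = NOT 0 = 1
w2 = A NOR C = 0 NOR 1 = 0
w4 = w2 NOR C = 0 NOR 1 = 0
w15 = w4 NOR A = 0 NOR 0 = 1

w1 = 1, w4 = 0, w15 = 1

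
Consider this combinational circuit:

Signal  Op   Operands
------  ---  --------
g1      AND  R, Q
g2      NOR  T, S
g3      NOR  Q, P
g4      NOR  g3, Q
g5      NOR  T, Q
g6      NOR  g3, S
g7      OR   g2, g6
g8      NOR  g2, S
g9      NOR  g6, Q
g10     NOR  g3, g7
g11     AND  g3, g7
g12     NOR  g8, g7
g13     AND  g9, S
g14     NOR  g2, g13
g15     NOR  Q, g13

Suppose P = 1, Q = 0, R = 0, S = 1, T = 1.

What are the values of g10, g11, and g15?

g2 = T NOR S = 1 NOR 1 = 0
g3 = Q NOR P = 0 NOR 1 = 0
g6 = g3 NOR S = 0 NOR 1 = 0
g7 = g2 OR g6 = 0 OR 0 = 0
g9 = g6 NOR Q = 0 NOR 0 = 1
g10 = g3 NOR g7 = 0 NOR 0 = 1
g11 = g3 AND g7 = 0 AND 0 = 0
g13 = g9 AND S = 1 AND 1 = 1
g15 = Q NOR g13 = 0 NOR 1 = 0

g10 = 1, g11 = 0, g15 = 0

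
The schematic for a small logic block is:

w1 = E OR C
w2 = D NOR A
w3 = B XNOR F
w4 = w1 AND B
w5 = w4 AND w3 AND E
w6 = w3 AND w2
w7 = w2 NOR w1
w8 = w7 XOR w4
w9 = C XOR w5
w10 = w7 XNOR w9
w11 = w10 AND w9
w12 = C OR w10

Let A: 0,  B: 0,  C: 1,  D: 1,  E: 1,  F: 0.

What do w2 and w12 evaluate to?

w1 = E OR C = 1 OR 1 = 1
w2 = D NOR A = 1 NOR 0 = 0
w3 = B XNOR F = 0 XNOR 0 = 1
w4 = w1 AND B = 1 AND 0 = 0
w5 = w4 AND w3 AND E = 0 AND 1 AND 1 = 0
w7 = w2 NOR w1 = 0 NOR 1 = 0
w9 = C XOR w5 = 1 XOR 0 = 1
w10 = w7 XNOR w9 = 0 XNOR 1 = 0
w12 = C OR w10 = 1 OR 0 = 1

w2 = 0, w12 = 1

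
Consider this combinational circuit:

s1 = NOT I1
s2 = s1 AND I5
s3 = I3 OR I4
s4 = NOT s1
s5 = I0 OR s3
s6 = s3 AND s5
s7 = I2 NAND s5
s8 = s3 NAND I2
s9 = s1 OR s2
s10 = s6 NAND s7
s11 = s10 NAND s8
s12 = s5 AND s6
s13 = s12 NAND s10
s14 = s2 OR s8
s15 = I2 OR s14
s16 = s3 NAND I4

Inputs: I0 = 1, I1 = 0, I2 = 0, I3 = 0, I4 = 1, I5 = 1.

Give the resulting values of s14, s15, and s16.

s1 = NOT I1 = NOT 0 = 1
s2 = s1 AND I5 = 1 AND 1 = 1
s3 = I3 OR I4 = 0 OR 1 = 1
s8 = s3 NAND I2 = 1 NAND 0 = 1
s14 = s2 OR s8 = 1 OR 1 = 1
s15 = I2 OR s14 = 0 OR 1 = 1
s16 = s3 NAND I4 = 1 NAND 1 = 0

s14 = 1, s15 = 1, s16 = 0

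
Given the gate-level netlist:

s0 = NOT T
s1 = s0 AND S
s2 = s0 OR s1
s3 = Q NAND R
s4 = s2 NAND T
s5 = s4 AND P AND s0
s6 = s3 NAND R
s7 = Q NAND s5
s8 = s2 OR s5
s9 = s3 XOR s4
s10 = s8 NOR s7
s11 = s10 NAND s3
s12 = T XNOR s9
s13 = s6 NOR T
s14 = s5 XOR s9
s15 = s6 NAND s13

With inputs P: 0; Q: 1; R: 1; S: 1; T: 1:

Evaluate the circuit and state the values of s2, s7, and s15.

s2 = 0  s7 = 1  s15 = 1

s0 = NOT T = NOT 1 = 0
s1 = s0 AND S = 0 AND 1 = 0
s2 = s0 OR s1 = 0 OR 0 = 0
s3 = Q NAND R = 1 NAND 1 = 0
s4 = s2 NAND T = 0 NAND 1 = 1
s5 = s4 AND P AND s0 = 1 AND 0 AND 0 = 0
s6 = s3 NAND R = 0 NAND 1 = 1
s7 = Q NAND s5 = 1 NAND 0 = 1
s13 = s6 NOR T = 1 NOR 1 = 0
s15 = s6 NAND s13 = 1 NAND 0 = 1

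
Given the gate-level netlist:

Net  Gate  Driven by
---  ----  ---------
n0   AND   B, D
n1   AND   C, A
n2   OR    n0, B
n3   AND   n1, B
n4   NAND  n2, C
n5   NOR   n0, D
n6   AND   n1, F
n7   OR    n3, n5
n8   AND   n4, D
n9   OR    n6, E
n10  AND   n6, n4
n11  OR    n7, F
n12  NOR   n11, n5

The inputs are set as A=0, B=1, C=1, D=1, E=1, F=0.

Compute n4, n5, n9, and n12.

n4 = 0, n5 = 0, n9 = 1, n12 = 1

n0 = B AND D = 1 AND 1 = 1
n1 = C AND A = 1 AND 0 = 0
n2 = n0 OR B = 1 OR 1 = 1
n3 = n1 AND B = 0 AND 1 = 0
n4 = n2 NAND C = 1 NAND 1 = 0
n5 = n0 NOR D = 1 NOR 1 = 0
n6 = n1 AND F = 0 AND 0 = 0
n7 = n3 OR n5 = 0 OR 0 = 0
n9 = n6 OR E = 0 OR 1 = 1
n11 = n7 OR F = 0 OR 0 = 0
n12 = n11 NOR n5 = 0 NOR 0 = 1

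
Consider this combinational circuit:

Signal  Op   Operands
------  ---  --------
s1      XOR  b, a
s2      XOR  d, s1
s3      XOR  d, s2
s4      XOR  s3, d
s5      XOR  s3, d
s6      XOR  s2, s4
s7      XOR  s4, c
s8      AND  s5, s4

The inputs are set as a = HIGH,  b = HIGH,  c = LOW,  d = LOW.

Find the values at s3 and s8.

s3 = LOW, s8 = LOW

s1 = b XOR a = HIGH XOR HIGH = LOW
s2 = d XOR s1 = LOW XOR LOW = LOW
s3 = d XOR s2 = LOW XOR LOW = LOW
s4 = s3 XOR d = LOW XOR LOW = LOW
s5 = s3 XOR d = LOW XOR LOW = LOW
s8 = s5 AND s4 = LOW AND LOW = LOW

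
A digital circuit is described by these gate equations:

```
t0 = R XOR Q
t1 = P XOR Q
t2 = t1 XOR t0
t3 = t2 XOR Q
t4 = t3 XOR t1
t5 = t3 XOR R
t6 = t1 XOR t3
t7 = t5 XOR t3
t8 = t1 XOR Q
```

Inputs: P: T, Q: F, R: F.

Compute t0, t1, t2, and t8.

t0 = F  t1 = T  t2 = T  t8 = T

t0 = R XOR Q = F XOR F = F
t1 = P XOR Q = T XOR F = T
t2 = t1 XOR t0 = T XOR F = T
t8 = t1 XOR Q = T XOR F = T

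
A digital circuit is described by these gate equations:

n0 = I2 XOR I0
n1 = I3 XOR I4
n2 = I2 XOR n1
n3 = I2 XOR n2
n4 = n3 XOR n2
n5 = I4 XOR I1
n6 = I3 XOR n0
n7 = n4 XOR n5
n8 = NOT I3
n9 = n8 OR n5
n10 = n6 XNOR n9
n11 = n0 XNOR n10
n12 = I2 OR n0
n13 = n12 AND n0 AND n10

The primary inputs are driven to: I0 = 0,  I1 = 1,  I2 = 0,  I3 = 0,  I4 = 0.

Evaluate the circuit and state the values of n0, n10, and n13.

n0 = I2 XOR I0 = 0 XOR 0 = 0
n5 = I4 XOR I1 = 0 XOR 1 = 1
n6 = I3 XOR n0 = 0 XOR 0 = 0
n8 = NOT I3 = NOT 0 = 1
n9 = n8 OR n5 = 1 OR 1 = 1
n10 = n6 XNOR n9 = 0 XNOR 1 = 0
n12 = I2 OR n0 = 0 OR 0 = 0
n13 = n12 AND n0 AND n10 = 0 AND 0 AND 0 = 0

n0 = 0, n10 = 0, n13 = 0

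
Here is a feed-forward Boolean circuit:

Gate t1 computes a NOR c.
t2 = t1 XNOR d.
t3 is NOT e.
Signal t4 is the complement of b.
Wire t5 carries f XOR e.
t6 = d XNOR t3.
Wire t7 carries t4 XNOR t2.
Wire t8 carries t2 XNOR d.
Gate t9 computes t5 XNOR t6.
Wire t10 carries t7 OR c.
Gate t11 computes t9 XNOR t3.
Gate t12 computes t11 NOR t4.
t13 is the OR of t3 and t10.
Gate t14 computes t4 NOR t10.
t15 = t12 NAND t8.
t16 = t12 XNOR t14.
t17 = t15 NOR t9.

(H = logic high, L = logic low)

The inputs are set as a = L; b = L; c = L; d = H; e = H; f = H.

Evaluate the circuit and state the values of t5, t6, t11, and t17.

t5 = L, t6 = L, t11 = L, t17 = L

t1 = a NOR c = L NOR L = H
t2 = t1 XNOR d = H XNOR H = H
t3 = NOT e = NOT H = L
t4 = NOT b = NOT L = H
t5 = f XOR e = H XOR H = L
t6 = d XNOR t3 = H XNOR L = L
t8 = t2 XNOR d = H XNOR H = H
t9 = t5 XNOR t6 = L XNOR L = H
t11 = t9 XNOR t3 = H XNOR L = L
t12 = t11 NOR t4 = L NOR H = L
t15 = t12 NAND t8 = L NAND H = H
t17 = t15 NOR t9 = H NOR H = L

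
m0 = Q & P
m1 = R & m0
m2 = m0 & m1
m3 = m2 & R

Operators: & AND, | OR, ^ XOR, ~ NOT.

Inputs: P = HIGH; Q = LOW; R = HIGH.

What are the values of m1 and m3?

m1 = LOW, m3 = LOW

m0 = Q AND P = LOW AND HIGH = LOW
m1 = R AND m0 = HIGH AND LOW = LOW
m2 = m0 AND m1 = LOW AND LOW = LOW
m3 = m2 AND R = LOW AND HIGH = LOW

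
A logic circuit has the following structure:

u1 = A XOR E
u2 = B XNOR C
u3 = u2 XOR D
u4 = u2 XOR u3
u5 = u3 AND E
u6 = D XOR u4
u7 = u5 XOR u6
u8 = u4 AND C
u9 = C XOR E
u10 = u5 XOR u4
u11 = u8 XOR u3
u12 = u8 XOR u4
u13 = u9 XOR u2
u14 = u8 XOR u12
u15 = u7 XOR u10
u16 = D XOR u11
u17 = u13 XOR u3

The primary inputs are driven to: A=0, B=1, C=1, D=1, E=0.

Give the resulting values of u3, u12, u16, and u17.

u3 = 0  u12 = 0  u16 = 0  u17 = 0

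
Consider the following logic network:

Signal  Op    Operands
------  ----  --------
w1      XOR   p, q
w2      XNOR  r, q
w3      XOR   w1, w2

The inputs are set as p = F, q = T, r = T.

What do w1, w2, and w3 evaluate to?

w1 = T, w2 = T, w3 = F

w1 = p XOR q = F XOR T = T
w2 = r XNOR q = T XNOR T = T
w3 = w1 XOR w2 = T XOR T = F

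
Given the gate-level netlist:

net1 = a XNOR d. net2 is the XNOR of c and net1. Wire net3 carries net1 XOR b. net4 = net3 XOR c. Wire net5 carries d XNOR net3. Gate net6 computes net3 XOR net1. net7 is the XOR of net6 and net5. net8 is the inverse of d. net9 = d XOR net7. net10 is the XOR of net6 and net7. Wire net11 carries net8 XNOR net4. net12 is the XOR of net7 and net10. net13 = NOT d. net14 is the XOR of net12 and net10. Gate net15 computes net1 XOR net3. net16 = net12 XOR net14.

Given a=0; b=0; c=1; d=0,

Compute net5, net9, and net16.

net1 = a XNOR d = 0 XNOR 0 = 1
net3 = net1 XOR b = 1 XOR 0 = 1
net5 = d XNOR net3 = 0 XNOR 1 = 0
net6 = net3 XOR net1 = 1 XOR 1 = 0
net7 = net6 XOR net5 = 0 XOR 0 = 0
net9 = d XOR net7 = 0 XOR 0 = 0
net10 = net6 XOR net7 = 0 XOR 0 = 0
net12 = net7 XOR net10 = 0 XOR 0 = 0
net14 = net12 XOR net10 = 0 XOR 0 = 0
net16 = net12 XOR net14 = 0 XOR 0 = 0

net5 = 0; net9 = 0; net16 = 0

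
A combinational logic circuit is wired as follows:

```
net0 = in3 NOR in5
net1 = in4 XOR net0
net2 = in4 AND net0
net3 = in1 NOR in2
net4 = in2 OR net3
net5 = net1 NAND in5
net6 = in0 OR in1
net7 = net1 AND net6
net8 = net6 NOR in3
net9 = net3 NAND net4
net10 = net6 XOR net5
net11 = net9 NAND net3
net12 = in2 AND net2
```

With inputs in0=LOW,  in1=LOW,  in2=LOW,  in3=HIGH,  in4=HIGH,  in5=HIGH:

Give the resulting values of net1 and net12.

net1 = HIGH; net12 = LOW

net0 = in3 NOR in5 = HIGH NOR HIGH = LOW
net1 = in4 XOR net0 = HIGH XOR LOW = HIGH
net2 = in4 AND net0 = HIGH AND LOW = LOW
net12 = in2 AND net2 = LOW AND LOW = LOW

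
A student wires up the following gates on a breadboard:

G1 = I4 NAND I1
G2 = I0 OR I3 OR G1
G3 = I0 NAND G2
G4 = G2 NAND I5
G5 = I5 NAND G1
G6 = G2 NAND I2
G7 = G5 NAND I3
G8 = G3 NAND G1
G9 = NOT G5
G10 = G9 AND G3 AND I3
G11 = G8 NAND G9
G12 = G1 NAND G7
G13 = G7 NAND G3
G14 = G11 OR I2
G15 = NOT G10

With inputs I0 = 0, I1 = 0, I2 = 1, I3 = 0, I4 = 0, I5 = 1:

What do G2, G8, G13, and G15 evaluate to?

G2 = 1, G8 = 0, G13 = 0, G15 = 1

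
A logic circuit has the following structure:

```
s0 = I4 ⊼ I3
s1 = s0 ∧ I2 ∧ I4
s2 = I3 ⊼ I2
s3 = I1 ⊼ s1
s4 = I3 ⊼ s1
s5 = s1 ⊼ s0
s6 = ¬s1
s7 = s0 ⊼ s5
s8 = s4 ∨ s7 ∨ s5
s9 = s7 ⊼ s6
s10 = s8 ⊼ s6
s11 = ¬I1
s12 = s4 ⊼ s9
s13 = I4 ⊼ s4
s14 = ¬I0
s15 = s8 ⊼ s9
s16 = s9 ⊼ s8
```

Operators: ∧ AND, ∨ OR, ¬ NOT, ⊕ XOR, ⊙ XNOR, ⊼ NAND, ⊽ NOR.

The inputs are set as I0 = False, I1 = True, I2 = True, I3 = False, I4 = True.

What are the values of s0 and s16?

s0 = I4 NAND I3 = True NAND False = True
s1 = s0 AND I2 AND I4 = True AND True AND True = True
s4 = I3 NAND s1 = False NAND True = True
s5 = s1 NAND s0 = True NAND True = False
s6 = NOT s1 = NOT True = False
s7 = s0 NAND s5 = True NAND False = True
s8 = s4 OR s7 OR s5 = True OR True OR False = True
s9 = s7 NAND s6 = True NAND False = True
s16 = s9 NAND s8 = True NAND True = False

s0 = True, s16 = False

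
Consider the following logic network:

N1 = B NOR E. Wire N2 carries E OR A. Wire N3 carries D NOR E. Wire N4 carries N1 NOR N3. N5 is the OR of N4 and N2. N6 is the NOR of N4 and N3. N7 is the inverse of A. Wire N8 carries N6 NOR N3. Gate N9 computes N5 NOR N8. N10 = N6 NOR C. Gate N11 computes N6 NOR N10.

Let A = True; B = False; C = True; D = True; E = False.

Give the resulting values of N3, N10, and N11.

N1 = B NOR E = False NOR False = True
N3 = D NOR E = True NOR False = False
N4 = N1 NOR N3 = True NOR False = False
N6 = N4 NOR N3 = False NOR False = True
N10 = N6 NOR C = True NOR True = False
N11 = N6 NOR N10 = True NOR False = False

N3 = False  N10 = False  N11 = False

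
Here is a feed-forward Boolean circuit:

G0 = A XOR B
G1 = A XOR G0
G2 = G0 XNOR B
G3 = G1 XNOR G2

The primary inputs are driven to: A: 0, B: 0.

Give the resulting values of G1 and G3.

G1 = 0; G3 = 0

G0 = A XOR B = 0 XOR 0 = 0
G1 = A XOR G0 = 0 XOR 0 = 0
G2 = G0 XNOR B = 0 XNOR 0 = 1
G3 = G1 XNOR G2 = 0 XNOR 1 = 0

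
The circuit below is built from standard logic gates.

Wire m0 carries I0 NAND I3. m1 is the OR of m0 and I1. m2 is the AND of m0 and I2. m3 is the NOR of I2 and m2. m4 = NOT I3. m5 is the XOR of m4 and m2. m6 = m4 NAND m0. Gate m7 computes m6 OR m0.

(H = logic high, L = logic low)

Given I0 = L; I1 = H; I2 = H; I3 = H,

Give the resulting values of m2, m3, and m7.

m0 = I0 NAND I3 = L NAND H = H
m2 = m0 AND I2 = H AND H = H
m3 = I2 NOR m2 = H NOR H = L
m4 = NOT I3 = NOT H = L
m6 = m4 NAND m0 = L NAND H = H
m7 = m6 OR m0 = H OR H = H

m2 = H  m3 = L  m7 = H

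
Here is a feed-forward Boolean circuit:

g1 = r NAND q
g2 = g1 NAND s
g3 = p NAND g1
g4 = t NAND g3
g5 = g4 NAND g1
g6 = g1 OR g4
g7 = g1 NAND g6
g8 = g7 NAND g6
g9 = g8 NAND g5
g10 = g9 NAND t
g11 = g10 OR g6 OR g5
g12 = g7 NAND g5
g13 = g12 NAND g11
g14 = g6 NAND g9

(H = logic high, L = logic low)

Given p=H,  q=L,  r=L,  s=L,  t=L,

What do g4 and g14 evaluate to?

g1 = r NAND q = L NAND L = H
g3 = p NAND g1 = H NAND H = L
g4 = t NAND g3 = L NAND L = H
g5 = g4 NAND g1 = H NAND H = L
g6 = g1 OR g4 = H OR H = H
g7 = g1 NAND g6 = H NAND H = L
g8 = g7 NAND g6 = L NAND H = H
g9 = g8 NAND g5 = H NAND L = H
g14 = g6 NAND g9 = H NAND H = L

g4 = H, g14 = L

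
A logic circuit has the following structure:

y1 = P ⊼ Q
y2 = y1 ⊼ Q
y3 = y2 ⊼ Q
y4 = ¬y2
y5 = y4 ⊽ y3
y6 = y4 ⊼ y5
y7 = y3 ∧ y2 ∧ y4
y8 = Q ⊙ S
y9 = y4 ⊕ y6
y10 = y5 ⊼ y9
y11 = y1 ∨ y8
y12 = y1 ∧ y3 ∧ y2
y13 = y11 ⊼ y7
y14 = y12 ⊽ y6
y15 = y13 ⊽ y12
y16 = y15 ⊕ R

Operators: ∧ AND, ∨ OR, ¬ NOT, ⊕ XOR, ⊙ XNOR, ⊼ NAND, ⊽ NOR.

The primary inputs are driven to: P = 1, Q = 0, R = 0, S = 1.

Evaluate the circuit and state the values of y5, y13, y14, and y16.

y1 = P NAND Q = 1 NAND 0 = 1
y2 = y1 NAND Q = 1 NAND 0 = 1
y3 = y2 NAND Q = 1 NAND 0 = 1
y4 = NOT y2 = NOT 1 = 0
y5 = y4 NOR y3 = 0 NOR 1 = 0
y6 = y4 NAND y5 = 0 NAND 0 = 1
y7 = y3 AND y2 AND y4 = 1 AND 1 AND 0 = 0
y8 = Q XNOR S = 0 XNOR 1 = 0
y11 = y1 OR y8 = 1 OR 0 = 1
y12 = y1 AND y3 AND y2 = 1 AND 1 AND 1 = 1
y13 = y11 NAND y7 = 1 NAND 0 = 1
y14 = y12 NOR y6 = 1 NOR 1 = 0
y15 = y13 NOR y12 = 1 NOR 1 = 0
y16 = y15 XOR R = 0 XOR 0 = 0

y5 = 0, y13 = 1, y14 = 0, y16 = 0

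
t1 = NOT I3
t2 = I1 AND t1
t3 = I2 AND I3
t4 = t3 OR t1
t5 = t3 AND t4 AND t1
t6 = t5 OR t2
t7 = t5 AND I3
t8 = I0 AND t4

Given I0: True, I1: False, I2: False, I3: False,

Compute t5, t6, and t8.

t1 = NOT I3 = NOT False = True
t2 = I1 AND t1 = False AND True = False
t3 = I2 AND I3 = False AND False = False
t4 = t3 OR t1 = False OR True = True
t5 = t3 AND t4 AND t1 = False AND True AND True = False
t6 = t5 OR t2 = False OR False = False
t8 = I0 AND t4 = True AND True = True

t5 = False  t6 = False  t8 = True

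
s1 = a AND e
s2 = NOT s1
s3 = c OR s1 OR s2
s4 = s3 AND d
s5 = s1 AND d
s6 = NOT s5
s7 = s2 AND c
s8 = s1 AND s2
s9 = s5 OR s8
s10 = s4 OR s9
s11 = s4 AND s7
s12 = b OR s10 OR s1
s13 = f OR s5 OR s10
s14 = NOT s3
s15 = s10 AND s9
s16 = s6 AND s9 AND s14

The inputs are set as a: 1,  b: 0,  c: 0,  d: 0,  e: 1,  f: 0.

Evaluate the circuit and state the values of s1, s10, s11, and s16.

s1 = a AND e = 1 AND 1 = 1
s2 = NOT s1 = NOT 1 = 0
s3 = c OR s1 OR s2 = 0 OR 1 OR 0 = 1
s4 = s3 AND d = 1 AND 0 = 0
s5 = s1 AND d = 1 AND 0 = 0
s6 = NOT s5 = NOT 0 = 1
s7 = s2 AND c = 0 AND 0 = 0
s8 = s1 AND s2 = 1 AND 0 = 0
s9 = s5 OR s8 = 0 OR 0 = 0
s10 = s4 OR s9 = 0 OR 0 = 0
s11 = s4 AND s7 = 0 AND 0 = 0
s14 = NOT s3 = NOT 1 = 0
s16 = s6 AND s9 AND s14 = 1 AND 0 AND 0 = 0

s1 = 1, s10 = 0, s11 = 0, s16 = 0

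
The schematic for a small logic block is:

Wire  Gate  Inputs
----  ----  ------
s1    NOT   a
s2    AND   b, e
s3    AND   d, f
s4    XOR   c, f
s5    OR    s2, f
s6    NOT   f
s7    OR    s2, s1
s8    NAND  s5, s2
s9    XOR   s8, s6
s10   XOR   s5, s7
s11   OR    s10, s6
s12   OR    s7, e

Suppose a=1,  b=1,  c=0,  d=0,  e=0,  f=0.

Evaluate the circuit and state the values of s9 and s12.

s1 = NOT a = NOT 1 = 0
s2 = b AND e = 1 AND 0 = 0
s5 = s2 OR f = 0 OR 0 = 0
s6 = NOT f = NOT 0 = 1
s7 = s2 OR s1 = 0 OR 0 = 0
s8 = s5 NAND s2 = 0 NAND 0 = 1
s9 = s8 XOR s6 = 1 XOR 1 = 0
s12 = s7 OR e = 0 OR 0 = 0

s9 = 0, s12 = 0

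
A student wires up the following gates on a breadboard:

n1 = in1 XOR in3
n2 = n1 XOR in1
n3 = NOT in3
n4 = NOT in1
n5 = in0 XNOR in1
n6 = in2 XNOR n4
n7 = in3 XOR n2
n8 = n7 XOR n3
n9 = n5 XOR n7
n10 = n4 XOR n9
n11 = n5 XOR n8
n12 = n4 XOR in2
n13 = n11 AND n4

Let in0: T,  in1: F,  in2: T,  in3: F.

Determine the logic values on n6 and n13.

n1 = in1 XOR in3 = F XOR F = F
n2 = n1 XOR in1 = F XOR F = F
n3 = NOT in3 = NOT F = T
n4 = NOT in1 = NOT F = T
n5 = in0 XNOR in1 = T XNOR F = F
n6 = in2 XNOR n4 = T XNOR T = T
n7 = in3 XOR n2 = F XOR F = F
n8 = n7 XOR n3 = F XOR T = T
n11 = n5 XOR n8 = F XOR T = T
n13 = n11 AND n4 = T AND T = T

n6 = T  n13 = T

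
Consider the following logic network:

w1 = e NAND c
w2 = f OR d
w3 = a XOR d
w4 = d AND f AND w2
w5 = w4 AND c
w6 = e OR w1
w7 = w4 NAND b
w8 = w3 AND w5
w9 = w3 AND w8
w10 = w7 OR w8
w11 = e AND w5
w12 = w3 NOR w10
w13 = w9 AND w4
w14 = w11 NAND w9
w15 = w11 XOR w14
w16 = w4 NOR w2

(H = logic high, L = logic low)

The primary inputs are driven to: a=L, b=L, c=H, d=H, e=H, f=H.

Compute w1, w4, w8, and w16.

w1 = e NAND c = H NAND H = L
w2 = f OR d = H OR H = H
w3 = a XOR d = L XOR H = H
w4 = d AND f AND w2 = H AND H AND H = H
w5 = w4 AND c = H AND H = H
w8 = w3 AND w5 = H AND H = H
w16 = w4 NOR w2 = H NOR H = L

w1 = L  w4 = H  w8 = H  w16 = L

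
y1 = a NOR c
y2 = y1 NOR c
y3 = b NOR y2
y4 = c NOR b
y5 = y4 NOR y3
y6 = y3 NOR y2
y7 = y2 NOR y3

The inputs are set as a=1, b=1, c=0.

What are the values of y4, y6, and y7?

y4 = 0  y6 = 0  y7 = 0

y1 = a NOR c = 1 NOR 0 = 0
y2 = y1 NOR c = 0 NOR 0 = 1
y3 = b NOR y2 = 1 NOR 1 = 0
y4 = c NOR b = 0 NOR 1 = 0
y6 = y3 NOR y2 = 0 NOR 1 = 0
y7 = y2 NOR y3 = 1 NOR 0 = 0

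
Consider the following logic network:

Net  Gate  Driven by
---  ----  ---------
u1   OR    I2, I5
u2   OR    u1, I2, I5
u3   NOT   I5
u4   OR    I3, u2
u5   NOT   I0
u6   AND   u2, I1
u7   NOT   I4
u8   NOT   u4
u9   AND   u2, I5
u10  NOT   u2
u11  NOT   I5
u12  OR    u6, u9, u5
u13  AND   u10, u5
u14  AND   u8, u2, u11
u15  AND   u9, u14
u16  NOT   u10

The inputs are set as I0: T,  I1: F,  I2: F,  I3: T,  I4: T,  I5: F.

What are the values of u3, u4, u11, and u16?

u3 = T, u4 = T, u11 = T, u16 = F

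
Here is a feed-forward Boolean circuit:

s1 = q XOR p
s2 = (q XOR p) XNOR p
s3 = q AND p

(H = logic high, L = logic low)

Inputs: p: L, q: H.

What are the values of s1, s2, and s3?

s1 = H; s2 = L; s3 = L

s1 = H XOR L = H
s2 = (H XOR L) XNOR L = L
s3 = H AND L = L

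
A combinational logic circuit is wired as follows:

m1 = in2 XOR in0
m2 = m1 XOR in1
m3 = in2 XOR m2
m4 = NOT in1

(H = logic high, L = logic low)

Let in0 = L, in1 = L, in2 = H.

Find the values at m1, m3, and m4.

m1 = in2 XOR in0 = H XOR L = H
m2 = m1 XOR in1 = H XOR L = H
m3 = in2 XOR m2 = H XOR H = L
m4 = NOT in1 = NOT L = H

m1 = H  m3 = L  m4 = H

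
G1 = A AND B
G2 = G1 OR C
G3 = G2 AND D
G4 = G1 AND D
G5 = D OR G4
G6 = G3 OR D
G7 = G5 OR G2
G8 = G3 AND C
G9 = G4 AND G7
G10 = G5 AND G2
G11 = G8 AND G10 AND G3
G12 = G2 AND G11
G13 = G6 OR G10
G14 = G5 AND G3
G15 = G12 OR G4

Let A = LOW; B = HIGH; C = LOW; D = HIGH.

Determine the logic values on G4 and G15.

G1 = A AND B = LOW AND HIGH = LOW
G2 = G1 OR C = LOW OR LOW = LOW
G3 = G2 AND D = LOW AND HIGH = LOW
G4 = G1 AND D = LOW AND HIGH = LOW
G5 = D OR G4 = HIGH OR LOW = HIGH
G8 = G3 AND C = LOW AND LOW = LOW
G10 = G5 AND G2 = HIGH AND LOW = LOW
G11 = G8 AND G10 AND G3 = LOW AND LOW AND LOW = LOW
G12 = G2 AND G11 = LOW AND LOW = LOW
G15 = G12 OR G4 = LOW OR LOW = LOW

G4 = LOW, G15 = LOW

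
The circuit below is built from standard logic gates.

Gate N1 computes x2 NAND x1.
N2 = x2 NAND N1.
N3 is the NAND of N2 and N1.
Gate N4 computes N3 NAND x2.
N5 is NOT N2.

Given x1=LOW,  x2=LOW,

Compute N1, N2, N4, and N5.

N1 = HIGH, N2 = HIGH, N4 = HIGH, N5 = LOW

N1 = x2 NAND x1 = LOW NAND LOW = HIGH
N2 = x2 NAND N1 = LOW NAND HIGH = HIGH
N3 = N2 NAND N1 = HIGH NAND HIGH = LOW
N4 = N3 NAND x2 = LOW NAND LOW = HIGH
N5 = NOT N2 = NOT HIGH = LOW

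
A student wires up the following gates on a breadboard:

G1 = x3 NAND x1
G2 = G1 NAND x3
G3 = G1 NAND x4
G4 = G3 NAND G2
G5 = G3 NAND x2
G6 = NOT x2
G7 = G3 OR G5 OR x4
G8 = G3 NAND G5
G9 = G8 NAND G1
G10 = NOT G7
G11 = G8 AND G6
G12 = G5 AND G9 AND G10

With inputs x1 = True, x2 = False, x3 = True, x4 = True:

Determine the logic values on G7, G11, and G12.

G7 = True; G11 = False; G12 = False

G1 = x3 NAND x1 = True NAND True = False
G3 = G1 NAND x4 = False NAND True = True
G5 = G3 NAND x2 = True NAND False = True
G6 = NOT x2 = NOT False = True
G7 = G3 OR G5 OR x4 = True OR True OR True = True
G8 = G3 NAND G5 = True NAND True = False
G9 = G8 NAND G1 = False NAND False = True
G10 = NOT G7 = NOT True = False
G11 = G8 AND G6 = False AND True = False
G12 = G5 AND G9 AND G10 = True AND True AND False = False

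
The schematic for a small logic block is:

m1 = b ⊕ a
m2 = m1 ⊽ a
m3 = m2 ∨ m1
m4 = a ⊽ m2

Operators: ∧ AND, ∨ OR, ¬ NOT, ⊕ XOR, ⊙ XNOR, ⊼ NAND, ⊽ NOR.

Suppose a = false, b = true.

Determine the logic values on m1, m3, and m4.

m1 = b XOR a = true XOR false = true
m2 = m1 NOR a = true NOR false = false
m3 = m2 OR m1 = false OR true = true
m4 = a NOR m2 = false NOR false = true

m1 = true, m3 = true, m4 = true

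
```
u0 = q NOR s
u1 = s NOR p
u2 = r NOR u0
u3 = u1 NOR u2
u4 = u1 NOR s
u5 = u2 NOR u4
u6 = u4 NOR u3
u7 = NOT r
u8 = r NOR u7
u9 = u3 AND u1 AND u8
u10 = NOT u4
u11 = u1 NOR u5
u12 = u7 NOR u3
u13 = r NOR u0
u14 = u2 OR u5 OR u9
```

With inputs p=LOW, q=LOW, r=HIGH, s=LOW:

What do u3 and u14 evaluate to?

u3 = LOW  u14 = HIGH

u0 = q NOR s = LOW NOR LOW = HIGH
u1 = s NOR p = LOW NOR LOW = HIGH
u2 = r NOR u0 = HIGH NOR HIGH = LOW
u3 = u1 NOR u2 = HIGH NOR LOW = LOW
u4 = u1 NOR s = HIGH NOR LOW = LOW
u5 = u2 NOR u4 = LOW NOR LOW = HIGH
u7 = NOT r = NOT HIGH = LOW
u8 = r NOR u7 = HIGH NOR LOW = LOW
u9 = u3 AND u1 AND u8 = LOW AND HIGH AND LOW = LOW
u14 = u2 OR u5 OR u9 = LOW OR HIGH OR LOW = HIGH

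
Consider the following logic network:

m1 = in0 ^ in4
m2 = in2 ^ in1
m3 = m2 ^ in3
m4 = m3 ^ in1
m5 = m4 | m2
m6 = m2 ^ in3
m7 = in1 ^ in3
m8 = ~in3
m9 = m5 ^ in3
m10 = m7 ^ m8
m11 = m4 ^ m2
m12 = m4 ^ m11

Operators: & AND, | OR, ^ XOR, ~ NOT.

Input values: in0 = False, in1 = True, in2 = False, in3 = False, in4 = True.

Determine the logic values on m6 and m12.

m2 = in2 XOR in1 = False XOR True = True
m3 = m2 XOR in3 = True XOR False = True
m4 = m3 XOR in1 = True XOR True = False
m6 = m2 XOR in3 = True XOR False = True
m11 = m4 XOR m2 = False XOR True = True
m12 = m4 XOR m11 = False XOR True = True

m6 = True, m12 = True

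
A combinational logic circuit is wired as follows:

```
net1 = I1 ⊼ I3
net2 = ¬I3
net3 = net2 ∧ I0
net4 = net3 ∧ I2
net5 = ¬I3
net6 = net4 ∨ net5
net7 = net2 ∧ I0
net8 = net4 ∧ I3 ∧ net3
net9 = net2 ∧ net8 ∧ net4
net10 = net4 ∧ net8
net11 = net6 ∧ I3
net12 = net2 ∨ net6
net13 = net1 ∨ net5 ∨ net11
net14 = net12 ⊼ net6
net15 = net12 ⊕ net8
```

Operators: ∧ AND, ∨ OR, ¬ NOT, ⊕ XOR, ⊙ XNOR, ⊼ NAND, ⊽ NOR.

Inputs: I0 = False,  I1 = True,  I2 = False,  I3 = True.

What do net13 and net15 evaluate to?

net13 = False, net15 = False

net1 = I1 NAND I3 = True NAND True = False
net2 = NOT I3 = NOT True = False
net3 = net2 AND I0 = False AND False = False
net4 = net3 AND I2 = False AND False = False
net5 = NOT I3 = NOT True = False
net6 = net4 OR net5 = False OR False = False
net8 = net4 AND I3 AND net3 = False AND True AND False = False
net11 = net6 AND I3 = False AND True = False
net12 = net2 OR net6 = False OR False = False
net13 = net1 OR net5 OR net11 = False OR False OR False = False
net15 = net12 XOR net8 = False XOR False = False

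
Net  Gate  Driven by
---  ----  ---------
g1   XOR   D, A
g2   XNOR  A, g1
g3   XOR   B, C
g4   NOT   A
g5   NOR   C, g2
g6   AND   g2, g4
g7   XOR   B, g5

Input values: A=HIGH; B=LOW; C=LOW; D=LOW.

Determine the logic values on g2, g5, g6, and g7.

g2 = HIGH, g5 = LOW, g6 = LOW, g7 = LOW

g1 = D XOR A = LOW XOR HIGH = HIGH
g2 = A XNOR g1 = HIGH XNOR HIGH = HIGH
g4 = NOT A = NOT HIGH = LOW
g5 = C NOR g2 = LOW NOR HIGH = LOW
g6 = g2 AND g4 = HIGH AND LOW = LOW
g7 = B XOR g5 = LOW XOR LOW = LOW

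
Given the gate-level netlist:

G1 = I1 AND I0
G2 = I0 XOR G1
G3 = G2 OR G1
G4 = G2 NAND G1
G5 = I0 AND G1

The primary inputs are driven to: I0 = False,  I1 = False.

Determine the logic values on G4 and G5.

G1 = I1 AND I0 = False AND False = False
G2 = I0 XOR G1 = False XOR False = False
G4 = G2 NAND G1 = False NAND False = True
G5 = I0 AND G1 = False AND False = False

G4 = True; G5 = False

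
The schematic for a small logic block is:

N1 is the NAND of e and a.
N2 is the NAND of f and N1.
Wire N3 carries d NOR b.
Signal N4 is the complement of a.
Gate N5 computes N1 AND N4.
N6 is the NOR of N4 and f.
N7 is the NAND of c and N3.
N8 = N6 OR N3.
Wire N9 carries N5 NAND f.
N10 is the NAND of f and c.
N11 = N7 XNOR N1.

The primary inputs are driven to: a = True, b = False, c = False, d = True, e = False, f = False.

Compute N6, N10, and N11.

N6 = True, N10 = True, N11 = True

N1 = e NAND a = False NAND True = True
N3 = d NOR b = True NOR False = False
N4 = NOT a = NOT True = False
N6 = N4 NOR f = False NOR False = True
N7 = c NAND N3 = False NAND False = True
N10 = f NAND c = False NAND False = True
N11 = N7 XNOR N1 = True XNOR True = True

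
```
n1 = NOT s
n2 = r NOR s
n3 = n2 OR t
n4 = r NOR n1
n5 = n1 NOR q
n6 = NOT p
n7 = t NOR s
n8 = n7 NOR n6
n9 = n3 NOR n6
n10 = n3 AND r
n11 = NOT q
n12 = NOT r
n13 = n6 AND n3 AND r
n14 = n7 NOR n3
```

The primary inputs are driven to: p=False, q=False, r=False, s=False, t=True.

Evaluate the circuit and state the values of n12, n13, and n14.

n2 = r NOR s = False NOR False = True
n3 = n2 OR t = True OR True = True
n6 = NOT p = NOT False = True
n7 = t NOR s = True NOR False = False
n12 = NOT r = NOT False = True
n13 = n6 AND n3 AND r = True AND True AND False = False
n14 = n7 NOR n3 = False NOR True = False

n12 = True; n13 = False; n14 = False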